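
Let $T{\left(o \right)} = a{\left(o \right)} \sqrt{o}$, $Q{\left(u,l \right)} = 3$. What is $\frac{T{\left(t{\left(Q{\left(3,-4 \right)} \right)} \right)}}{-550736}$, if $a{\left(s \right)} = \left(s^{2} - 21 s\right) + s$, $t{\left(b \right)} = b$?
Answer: $\frac{51 \sqrt{3}}{550736} \approx 0.00016039$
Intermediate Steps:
$a{\left(s \right)} = s^{2} - 20 s$
$T{\left(o \right)} = o^{\frac{3}{2}} \left(-20 + o\right)$ ($T{\left(o \right)} = o \left(-20 + o\right) \sqrt{o} = o^{\frac{3}{2}} \left(-20 + o\right)$)
$\frac{T{\left(t{\left(Q{\left(3,-4 \right)} \right)} \right)}}{-550736} = \frac{3^{\frac{3}{2}} \left(-20 + 3\right)}{-550736} = 3 \sqrt{3} \left(-17\right) \left(- \frac{1}{550736}\right) = - 51 \sqrt{3} \left(- \frac{1}{550736}\right) = \frac{51 \sqrt{3}}{550736}$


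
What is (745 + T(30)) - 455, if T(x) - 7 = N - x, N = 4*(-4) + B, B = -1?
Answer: 250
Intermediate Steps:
N = -17 (N = 4*(-4) - 1 = -16 - 1 = -17)
T(x) = -10 - x (T(x) = 7 + (-17 - x) = -10 - x)
(745 + T(30)) - 455 = (745 + (-10 - 1*30)) - 455 = (745 + (-10 - 30)) - 455 = (745 - 40) - 455 = 705 - 455 = 250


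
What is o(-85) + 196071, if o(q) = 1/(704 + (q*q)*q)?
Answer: 120274068890/613421 ≈ 1.9607e+5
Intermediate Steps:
o(q) = 1/(704 + q³) (o(q) = 1/(704 + q²*q) = 1/(704 + q³))
o(-85) + 196071 = 1/(704 + (-85)³) + 196071 = 1/(704 - 614125) + 196071 = 1/(-613421) + 196071 = -1/613421 + 196071 = 120274068890/613421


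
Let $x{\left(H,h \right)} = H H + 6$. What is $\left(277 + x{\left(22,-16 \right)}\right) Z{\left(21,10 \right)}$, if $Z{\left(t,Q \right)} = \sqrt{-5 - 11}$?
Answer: $3068 i \approx 3068.0 i$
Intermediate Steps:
$Z{\left(t,Q \right)} = 4 i$ ($Z{\left(t,Q \right)} = \sqrt{-16} = 4 i$)
$x{\left(H,h \right)} = 6 + H^{2}$ ($x{\left(H,h \right)} = H^{2} + 6 = 6 + H^{2}$)
$\left(277 + x{\left(22,-16 \right)}\right) Z{\left(21,10 \right)} = \left(277 + \left(6 + 22^{2}\right)\right) 4 i = \left(277 + \left(6 + 484\right)\right) 4 i = \left(277 + 490\right) 4 i = 767 \cdot 4 i = 3068 i$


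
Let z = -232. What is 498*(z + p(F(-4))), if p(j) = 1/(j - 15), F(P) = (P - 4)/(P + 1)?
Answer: -4276326/37 ≈ -1.1558e+5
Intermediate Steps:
F(P) = (-4 + P)/(1 + P)
p(j) = 1/(-15 + j)
498*(z + p(F(-4))) = 498*(-232 + 1/(-15 + (-4 - 4)/(1 - 4))) = 498*(-232 + 1/(-15 - 8/(-3))) = 498*(-232 + 1/(-15 - ⅓*(-8))) = 498*(-232 + 1/(-15 + 8/3)) = 498*(-232 + 1/(-37/3)) = 498*(-232 - 3/37) = 498*(-8587/37) = -4276326/37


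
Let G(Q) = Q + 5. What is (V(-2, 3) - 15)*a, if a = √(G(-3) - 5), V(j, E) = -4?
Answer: -19*I*√3 ≈ -32.909*I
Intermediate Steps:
G(Q) = 5 + Q
a = I*√3 (a = √((5 - 3) - 5) = √(2 - 5) = √(-3) = I*√3 ≈ 1.732*I)
(V(-2, 3) - 15)*a = (-4 - 15)*(I*√3) = -19*I*√3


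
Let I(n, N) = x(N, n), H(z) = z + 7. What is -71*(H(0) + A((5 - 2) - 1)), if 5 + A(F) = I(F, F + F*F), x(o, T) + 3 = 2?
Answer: -71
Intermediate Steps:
H(z) = 7 + z
x(o, T) = -1 (x(o, T) = -3 + 2 = -1)
I(n, N) = -1
A(F) = -6 (A(F) = -5 - 1 = -6)
-71*(H(0) + A((5 - 2) - 1)) = -71*((7 + 0) - 6) = -71*(7 - 6) = -71*1 = -71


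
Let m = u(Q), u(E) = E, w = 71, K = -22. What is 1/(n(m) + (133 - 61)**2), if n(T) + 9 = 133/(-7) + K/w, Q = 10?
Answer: 71/366054 ≈ 0.00019396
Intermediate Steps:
m = 10
n(T) = -2010/71 (n(T) = -9 + (133/(-7) - 22/71) = -9 + (133*(-1/7) - 22*1/71) = -9 + (-19 - 22/71) = -9 - 1371/71 = -2010/71)
1/(n(m) + (133 - 61)**2) = 1/(-2010/71 + (133 - 61)**2) = 1/(-2010/71 + 72**2) = 1/(-2010/71 + 5184) = 1/(366054/71) = 71/366054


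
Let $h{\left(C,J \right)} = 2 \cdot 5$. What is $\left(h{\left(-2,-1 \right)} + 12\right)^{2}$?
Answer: $484$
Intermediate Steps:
$h{\left(C,J \right)} = 10$
$\left(h{\left(-2,-1 \right)} + 12\right)^{2} = \left(10 + 12\right)^{2} = 22^{2} = 484$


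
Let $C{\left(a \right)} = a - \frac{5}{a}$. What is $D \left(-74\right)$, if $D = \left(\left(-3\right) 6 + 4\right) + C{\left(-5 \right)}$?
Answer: $1332$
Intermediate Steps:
$D = -18$ ($D = \left(\left(-3\right) 6 + 4\right) - \left(5 + \frac{5}{-5}\right) = \left(-18 + 4\right) - 4 = -14 + \left(-5 + 1\right) = -14 - 4 = -18$)
$D \left(-74\right) = \left(-18\right) \left(-74\right) = 1332$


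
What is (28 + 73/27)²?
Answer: 687241/729 ≈ 942.72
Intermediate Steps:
(28 + 73/27)² = (829/27)² = 687241/729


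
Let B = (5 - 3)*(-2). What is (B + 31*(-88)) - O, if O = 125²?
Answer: -18357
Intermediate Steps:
B = -4 (B = 2*(-2) = -4)
O = 15625
(B + 31*(-88)) - O = (-4 + 31*(-88)) - 1*15625 = (-4 - 2728) - 15625 = -2732 - 15625 = -18357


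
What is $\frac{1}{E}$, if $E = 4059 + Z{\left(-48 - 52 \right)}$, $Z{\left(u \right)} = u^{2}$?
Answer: $\frac{1}{14059} \approx 7.1129 \cdot 10^{-5}$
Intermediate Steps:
$E = 14059$ ($E = 4059 + \left(-48 - 52\right)^{2} = 4059 + \left(-100\right)^{2} = 4059 + 10000 = 14059$)
$\frac{1}{E} = \frac{1}{14059}$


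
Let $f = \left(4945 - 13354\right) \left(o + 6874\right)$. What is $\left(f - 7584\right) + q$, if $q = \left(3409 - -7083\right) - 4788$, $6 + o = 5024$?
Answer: $-100001708$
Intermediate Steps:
$o = 5018$ ($o = -6 + 5024 = 5018$)
$f = -99999828$ ($f = \left(4945 - 13354\right) \left(5018 + 6874\right) = \left(-8409\right) 11892 = -99999828$)
$q = 5704$ ($q = \left(3409 + 7083\right) - 4788 = 10492 - 4788 = 5704$)
$\left(f - 7584\right) + q = \left(-99999828 - 7584\right) + 5704 = -100007412 + 5704 = -100001708$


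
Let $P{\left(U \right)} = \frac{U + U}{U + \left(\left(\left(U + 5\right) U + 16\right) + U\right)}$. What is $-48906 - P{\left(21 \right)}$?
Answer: $- \frac{14769633}{302} \approx -48906.0$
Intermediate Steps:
$P{\left(U \right)} = \frac{2 U}{16 + 2 U + U \left(5 + U\right)}$ ($P{\left(U \right)} = \frac{2 U}{U + \left(\left(\left(5 + U\right) U + 16\right) + U\right)} = \frac{2 U}{U + \left(\left(U \left(5 + U\right) + 16\right) + U\right)} = \frac{2 U}{U + \left(\left(16 + U \left(5 + U\right)\right) + U\right)} = \frac{2 U}{U + \left(16 + U + U \left(5 + U\right)\right)} = \frac{2 U}{16 + 2 U + U \left(5 + U\right)}$)
$-48906 - P{\left(21 \right)} = -48906 - 2 \cdot 21 \frac{1}{16 + 21^{2} + 7 \cdot 21} = -48906 - 2 \cdot 21 \frac{1}{16 + 441 + 147} = -48906 - 2 \cdot 21 \cdot \frac{1}{604} = -48906 - \frac{21}{302} = - \frac{14769633}{302}$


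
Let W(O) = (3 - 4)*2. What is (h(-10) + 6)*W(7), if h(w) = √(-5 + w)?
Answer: -12 - 2*I*√15 ≈ -12.0 - 7.746*I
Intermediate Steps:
W(O) = -2 (W(O) = -1*2 = -2)
(h(-10) + 6)*W(7) = (√(-5 - 10) + 6)*(-2) = (√(-15) + 6)*(-2) = (I*√15 + 6)*(-2) = (6 + I*√15)*(-2) = -12 - 2*I*√15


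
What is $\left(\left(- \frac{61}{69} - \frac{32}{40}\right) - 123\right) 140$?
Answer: $- \frac{1204448}{69} \approx -17456.0$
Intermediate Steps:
$\left(\left(- \frac{61}{69} - \frac{32}{40}\right) - 123\right) 140 = \left(\left(\left(-61\right) \frac{1}{69} - \frac{4}{5}\right) - 123\right) 140 = \left(\left(- \frac{61}{69} - \frac{4}{5}\right) - 123\right) 140 = \left(- \frac{581}{345} - 123\right) 140 = \left(- \frac{43016}{345}\right) 140 = - \frac{1204448}{69}$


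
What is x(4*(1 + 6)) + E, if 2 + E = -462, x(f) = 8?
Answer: -456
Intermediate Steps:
E = -464 (E = -2 - 462 = -464)
x(4*(1 + 6)) + E = 8 - 464 = -456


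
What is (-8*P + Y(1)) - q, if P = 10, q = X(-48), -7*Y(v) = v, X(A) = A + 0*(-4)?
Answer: -225/7 ≈ -32.143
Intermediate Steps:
X(A) = A (X(A) = A + 0 = A)
Y(v) = -v/7
q = -48
(-8*P + Y(1)) - q = (-8*10 - 1/7*1) - 1*(-48) = (-80 - 1/7) + 48 = -561/7 + 48 = -225/7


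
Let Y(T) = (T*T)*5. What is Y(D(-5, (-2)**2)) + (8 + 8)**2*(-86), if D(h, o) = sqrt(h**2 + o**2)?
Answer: -21811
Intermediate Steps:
Y(T) = 5*T**2 (Y(T) = T**2*5 = 5*T**2)
Y(D(-5, (-2)**2)) + (8 + 8)**2*(-86) = 5*(sqrt((-5)**2 + ((-2)**2)**2))**2 + (8 + 8)**2*(-86) = 5*(sqrt(25 + 4**2))**2 + 16**2*(-86) = 5*(sqrt(25 + 16))**2 + 256*(-86) = 5*(sqrt(41))**2 - 22016 = 5*41 - 22016 = 205 - 22016 = -21811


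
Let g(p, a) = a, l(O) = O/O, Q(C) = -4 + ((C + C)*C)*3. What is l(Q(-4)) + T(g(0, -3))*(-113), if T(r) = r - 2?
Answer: 566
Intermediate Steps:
Q(C) = -4 + 6*C² (Q(C) = -4 + ((2*C)*C)*3 = -4 + (2*C²)*3 = -4 + 6*C²)
l(O) = 1
T(r) = -2 + r
l(Q(-4)) + T(g(0, -3))*(-113) = 1 + (-2 - 3)*(-113) = 1 - 5*(-113) = 1 + 565 = 566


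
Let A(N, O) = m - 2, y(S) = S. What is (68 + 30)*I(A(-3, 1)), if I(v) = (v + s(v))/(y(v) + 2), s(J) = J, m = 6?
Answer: 392/3 ≈ 130.67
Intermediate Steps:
A(N, O) = 4 (A(N, O) = 6 - 2 = 4)
I(v) = 2*v/(2 + v) (I(v) = (v + v)/(v + 2) = (2*v)/(2 + v) = 2*v/(2 + v))
(68 + 30)*I(A(-3, 1)) = (68 + 30)*(2*4/(2 + 4)) = 98*(2*4/6) = 98*(2*4*(⅙)) = 98*(4/3) = 392/3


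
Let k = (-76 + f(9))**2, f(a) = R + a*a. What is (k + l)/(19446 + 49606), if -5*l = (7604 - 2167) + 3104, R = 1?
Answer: -8361/345260 ≈ -0.024217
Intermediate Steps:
f(a) = 1 + a**2 (f(a) = 1 + a*a = 1 + a**2)
k = 36 (k = (-76 + (1 + 9**2))**2 = (-76 + (1 + 81))**2 = (-76 + 82)**2 = 6**2 = 36)
l = -8541/5 (l = -((7604 - 2167) + 3104)/5 = -(5437 + 3104)/5 = -1/5*8541 = -8541/5 ≈ -1708.2)
(k + l)/(19446 + 49606) = (36 - 8541/5)/(19446 + 49606) = -8361/5/69052 = -8361/5*1/69052 = -8361/345260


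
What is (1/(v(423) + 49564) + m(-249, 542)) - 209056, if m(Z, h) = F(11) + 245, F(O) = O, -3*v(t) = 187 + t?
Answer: -30919521597/148082 ≈ -2.0880e+5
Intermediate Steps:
v(t) = -187/3 - t/3 (v(t) = -(187 + t)/3 = -187/3 - t/3)
m(Z, h) = 256 (m(Z, h) = 11 + 245 = 256)
(1/(v(423) + 49564) + m(-249, 542)) - 209056 = (1/((-187/3 - ⅓*423) + 49564) + 256) - 209056 = (1/((-187/3 - 141) + 49564) + 256) - 209056 = (1/(-610/3 + 49564) + 256) - 209056 = (1/(148082/3) + 256) - 209056 = (3/148082 + 256) - 209056 = 37908995/148082 - 209056 = -30919521597/148082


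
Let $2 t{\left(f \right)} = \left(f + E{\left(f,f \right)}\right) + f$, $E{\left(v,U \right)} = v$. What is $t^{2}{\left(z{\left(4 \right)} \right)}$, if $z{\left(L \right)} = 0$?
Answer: $0$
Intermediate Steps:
$t{\left(f \right)} = \frac{3 f}{2}$ ($t{\left(f \right)} = \frac{\left(f + f\right) + f}{2} = \frac{2 f + f}{2} = \frac{3 f}{2}$)
$t^{2}{\left(z{\left(4 \right)} \right)} = \left(\frac{3}{2} \cdot 0\right)^{2} = 0^{2} = 0$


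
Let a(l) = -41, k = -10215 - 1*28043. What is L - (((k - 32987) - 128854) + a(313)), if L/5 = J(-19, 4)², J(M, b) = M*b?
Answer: 229020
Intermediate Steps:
k = -38258 (k = -10215 - 28043 = -38258)
L = 28880 (L = 5*(-19*4)² = 5*(-76)² = 5*5776 = 28880)
L - (((k - 32987) - 128854) + a(313)) = 28880 - (((-38258 - 32987) - 128854) - 41) = 28880 - ((-71245 - 128854) - 41) = 28880 - (-200099 - 41) = 28880 - 1*(-200140) = 28880 + 200140 = 229020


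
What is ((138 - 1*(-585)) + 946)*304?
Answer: 507376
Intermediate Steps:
((138 - 1*(-585)) + 946)*304 = ((138 + 585) + 946)*304 = (723 + 946)*304 = 1669*304 = 507376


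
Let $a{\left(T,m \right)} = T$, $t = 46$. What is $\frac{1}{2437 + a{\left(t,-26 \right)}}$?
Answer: $\frac{1}{2483} \approx 0.00040274$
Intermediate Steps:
$\frac{1}{2437 + a{\left(t,-26 \right)}} = \frac{1}{2437 + 46} = \frac{1}{2483}$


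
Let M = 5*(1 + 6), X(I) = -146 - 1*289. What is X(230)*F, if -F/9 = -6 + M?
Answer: 113535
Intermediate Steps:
X(I) = -435 (X(I) = -146 - 289 = -435)
M = 35 (M = 5*7 = 35)
F = -261 (F = -9*(-6 + 35) = -9*29 = -261)
X(230)*F = -435*(-261) = 113535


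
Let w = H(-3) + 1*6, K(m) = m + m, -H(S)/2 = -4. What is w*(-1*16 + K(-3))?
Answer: -308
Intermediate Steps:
H(S) = 8 (H(S) = -2*(-4) = 8)
K(m) = 2*m
w = 14 (w = 8 + 1*6 = 8 + 6 = 14)
w*(-1*16 + K(-3)) = 14*(-1*16 + 2*(-3)) = 14*(-16 - 6) = 14*(-22) = -308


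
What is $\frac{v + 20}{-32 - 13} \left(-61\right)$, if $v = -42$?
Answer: $- \frac{1342}{45} \approx -29.822$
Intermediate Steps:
$\frac{v + 20}{-32 - 13} \left(-61\right) = \frac{-42 + 20}{-32 - 13} \left(-61\right) = - \frac{22}{-45} \left(-61\right) = \left(-22\right) \left(- \frac{1}{45}\right) \left(-61\right) = \frac{22}{45} \left(-61\right) = - \frac{1342}{45}$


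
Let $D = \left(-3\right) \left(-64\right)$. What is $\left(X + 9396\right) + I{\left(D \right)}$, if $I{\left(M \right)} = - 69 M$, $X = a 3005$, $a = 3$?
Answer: $5163$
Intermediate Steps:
$D = 192$
$X = 9015$ ($X = 3 \cdot 3005 = 9015$)
$\left(X + 9396\right) + I{\left(D \right)} = \left(9015 + 9396\right) - 13248 = 18411 - 13248 = 5163$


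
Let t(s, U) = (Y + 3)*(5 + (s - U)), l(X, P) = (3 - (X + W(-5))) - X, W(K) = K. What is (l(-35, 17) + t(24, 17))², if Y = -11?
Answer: 324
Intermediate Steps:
l(X, P) = 8 - 2*X (l(X, P) = (3 - (X - 5)) - X = (3 - (-5 + X)) - X = (3 + (5 - X)) - X = (8 - X) - X = 8 - 2*X)
t(s, U) = -40 - 8*s + 8*U (t(s, U) = (-11 + 3)*(5 + (s - U)) = -8*(5 + s - U) = -40 - 8*s + 8*U)
(l(-35, 17) + t(24, 17))² = ((8 - 2*(-35)) + (-40 - 8*24 + 8*17))² = ((8 + 70) + (-40 - 192 + 136))² = (78 - 96)² = (-18)² = 324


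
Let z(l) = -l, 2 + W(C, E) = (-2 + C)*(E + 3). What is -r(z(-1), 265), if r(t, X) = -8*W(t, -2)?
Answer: -24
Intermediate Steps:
W(C, E) = -2 + (-2 + C)*(3 + E) (W(C, E) = -2 + (-2 + C)*(E + 3) = -2 + (-2 + C)*(3 + E))
r(t, X) = 32 - 8*t (r(t, X) = -8*(-8 - 2*(-2) + 3*t + t*(-2)) = -8*(-8 + 4 + 3*t - 2*t) = -8*(-4 + t) = 32 - 8*t)
-r(z(-1), 265) = -(32 - (-8)*(-1)) = -(32 - 8*1) = -(32 - 8) = -1*24 = -24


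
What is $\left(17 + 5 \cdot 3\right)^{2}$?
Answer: $1024$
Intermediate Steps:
$\left(17 + 5 \cdot 3\right)^{2} = \left(17 + 15\right)^{2} = 32^{2} = 1024$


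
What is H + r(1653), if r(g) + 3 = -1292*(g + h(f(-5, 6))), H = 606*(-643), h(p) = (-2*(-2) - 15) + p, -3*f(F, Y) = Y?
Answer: -2508541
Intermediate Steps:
f(F, Y) = -Y/3
h(p) = -11 + p (h(p) = (4 - 15) + p = -11 + p)
H = -389658
r(g) = 16793 - 1292*g (r(g) = -3 - 1292*(g + (-11 - ⅓*6)) = -3 - 1292*(g + (-11 - 2)) = -3 - 1292*(g - 13) = -3 - 1292*(-13 + g) = -3 + (16796 - 1292*g) = 16793 - 1292*g)
H + r(1653) = -389658 + (16793 - 1292*1653) = -389658 + (16793 - 2135676) = -389658 - 2118883 = -2508541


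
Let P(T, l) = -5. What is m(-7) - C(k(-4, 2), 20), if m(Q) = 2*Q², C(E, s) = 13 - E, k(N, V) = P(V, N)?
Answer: 80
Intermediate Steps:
k(N, V) = -5
m(-7) - C(k(-4, 2), 20) = 2*(-7)² - (13 - 1*(-5)) = 2*49 - (13 + 5) = 98 - 1*18 = 98 - 18 = 80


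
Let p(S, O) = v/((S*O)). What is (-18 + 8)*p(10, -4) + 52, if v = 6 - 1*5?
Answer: 209/4 ≈ 52.250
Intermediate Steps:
v = 1 (v = 6 - 5 = 1)
p(S, O) = 1/(O*S) (p(S, O) = 1/(S*O) = 1/(O*S))
(-18 + 8)*p(10, -4) + 52 = (-18 + 8)*(1/(-4*10)) + 52 = -(-5)/(2*10) + 52 = -10*(-1/40) + 52 = 1/4 + 52 = 209/4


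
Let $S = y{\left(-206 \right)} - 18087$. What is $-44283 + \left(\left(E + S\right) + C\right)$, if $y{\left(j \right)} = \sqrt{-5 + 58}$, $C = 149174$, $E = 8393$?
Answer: $95197 + \sqrt{53} \approx 95204.0$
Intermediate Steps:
$y{\left(j \right)} = \sqrt{53}$
$S = -18087 + \sqrt{53}$ ($S = \sqrt{53} - 18087 = -18087 + \sqrt{53} \approx -18080.0$)
$-44283 + \left(\left(E + S\right) + C\right) = -44283 + \left(\left(8393 - \left(18087 - \sqrt{53}\right)\right) + 149174\right) = -44283 + \left(\left(-9694 + \sqrt{53}\right) + 149174\right) = -44283 + \left(139480 + \sqrt{53}\right) = 95197 + \sqrt{53}$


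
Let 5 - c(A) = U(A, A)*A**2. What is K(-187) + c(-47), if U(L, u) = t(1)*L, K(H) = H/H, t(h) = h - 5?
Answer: -415286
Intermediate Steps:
t(h) = -5 + h
K(H) = 1
U(L, u) = -4*L (U(L, u) = (-5 + 1)*L = -4*L)
c(A) = 5 + 4*A**3 (c(A) = 5 - (-4*A)*A**2 = 5 - (-4)*A**3 = 5 + 4*A**3)
K(-187) + c(-47) = 1 + (5 + 4*(-47)**3) = 1 + (5 + 4*(-103823)) = 1 + (5 - 415292) = 1 - 415287 = -415286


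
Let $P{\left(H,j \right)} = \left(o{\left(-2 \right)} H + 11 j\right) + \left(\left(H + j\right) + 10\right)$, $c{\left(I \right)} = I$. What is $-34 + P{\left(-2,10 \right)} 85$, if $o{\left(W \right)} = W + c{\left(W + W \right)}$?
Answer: $11866$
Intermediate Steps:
$o{\left(W \right)} = 3 W$ ($o{\left(W \right)} = W + \left(W + W\right) = W + 2 W = 3 W$)
$P{\left(H,j \right)} = 10 - 5 H + 12 j$ ($P{\left(H,j \right)} = \left(3 \left(-2\right) H + 11 j\right) + \left(\left(H + j\right) + 10\right) = \left(- 6 H + 11 j\right) + \left(10 + H + j\right) = 10 - 5 H + 12 j$)
$-34 + P{\left(-2,10 \right)} 85 = -34 + \left(10 - -10 + 12 \cdot 10\right) 85 = -34 + \left(10 + 10 + 120\right) 85 = -34 + 140 \cdot 85 = -34 + 11900 = 11866$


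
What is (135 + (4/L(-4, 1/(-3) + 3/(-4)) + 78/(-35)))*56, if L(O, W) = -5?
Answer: 36952/5 ≈ 7390.4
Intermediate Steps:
(135 + (4/L(-4, 1/(-3) + 3/(-4)) + 78/(-35)))*56 = (135 + (4/(-5) + 78/(-35)))*56 = (135 + (4*(-1/5) + 78*(-1/35)))*56 = (135 + (-4/5 - 78/35))*56 = (135 - 106/35)*56 = (4619/35)*56 = 36952/5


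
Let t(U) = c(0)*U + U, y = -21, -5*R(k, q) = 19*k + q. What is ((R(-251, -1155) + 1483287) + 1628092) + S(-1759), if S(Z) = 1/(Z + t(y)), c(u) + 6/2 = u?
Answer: 26721360218/8585 ≈ 3.1126e+6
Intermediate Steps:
c(u) = -3 + u
R(k, q) = -19*k/5 - q/5 (R(k, q) = -(19*k + q)/5 = -(q + 19*k)/5 = -19*k/5 - q/5)
t(U) = -2*U (t(U) = (-3 + 0)*U + U = -3*U + U = -2*U)
S(Z) = 1/(42 + Z) (S(Z) = 1/(Z - 2*(-21)) = 1/(Z + 42) = 1/(42 + Z))
((R(-251, -1155) + 1483287) + 1628092) + S(-1759) = (((-19/5*(-251) - ⅕*(-1155)) + 1483287) + 1628092) + 1/(42 - 1759) = (((4769/5 + 231) + 1483287) + 1628092) + 1/(-1717) = ((5924/5 + 1483287) + 1628092) - 1/1717 = (7422359/5 + 1628092) - 1/1717 = 15562819/5 - 1/1717 = 26721360218/8585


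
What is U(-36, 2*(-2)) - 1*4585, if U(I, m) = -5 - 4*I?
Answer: -4446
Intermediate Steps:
U(-36, 2*(-2)) - 1*4585 = (-5 - 4*(-36)) - 1*4585 = (-5 + 144) - 4585 = 139 - 4585 = -4446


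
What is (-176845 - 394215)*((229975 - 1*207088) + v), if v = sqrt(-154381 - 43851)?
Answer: -13069850220 - 1142120*I*sqrt(49558) ≈ -1.307e+10 - 2.5425e+8*I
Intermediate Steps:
v = 2*I*sqrt(49558) (v = sqrt(-198232) = 2*I*sqrt(49558) ≈ 445.23*I)
(-176845 - 394215)*((229975 - 1*207088) + v) = (-176845 - 394215)*((229975 - 1*207088) + 2*I*sqrt(49558)) = -571060*((229975 - 207088) + 2*I*sqrt(49558)) = -571060*(22887 + 2*I*sqrt(49558)) = -13069850220 - 1142120*I*sqrt(49558)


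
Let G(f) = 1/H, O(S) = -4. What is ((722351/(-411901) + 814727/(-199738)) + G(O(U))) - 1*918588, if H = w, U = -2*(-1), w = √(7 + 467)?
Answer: -10796401541239087/11753183134 + √474/474 ≈ -9.1859e+5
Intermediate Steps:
w = √474 ≈ 21.772
U = 2
H = √474 ≈ 21.772
G(f) = √474/474 (G(f) = 1/(√474) = √474/474)
((722351/(-411901) + 814727/(-199738)) + G(O(U))) - 1*918588 = ((722351/(-411901) + 814727/(-199738)) + √474/474) - 1*918588 = ((722351*(-1/411901) + 814727*(-1/199738)) + √474/474) - 918588 = ((-103193/58843 - 814727/199738) + √474/474) - 918588 = (-68552544295/11753183134 + √474/474) - 918588 = -10796401541239087/11753183134 + √474/474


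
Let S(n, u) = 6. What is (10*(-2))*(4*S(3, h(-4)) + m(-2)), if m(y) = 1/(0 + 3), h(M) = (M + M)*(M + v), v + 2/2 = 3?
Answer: -1460/3 ≈ -486.67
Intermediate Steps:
v = 2 (v = -1 + 3 = 2)
h(M) = 2*M*(2 + M) (h(M) = (M + M)*(M + 2) = (2*M)*(2 + M) = 2*M*(2 + M))
m(y) = ⅓ (m(y) = 1/3 = ⅓)
(10*(-2))*(4*S(3, h(-4)) + m(-2)) = (10*(-2))*(4*6 + ⅓) = -20*(24 + ⅓) = -20*73/3 = -1460/3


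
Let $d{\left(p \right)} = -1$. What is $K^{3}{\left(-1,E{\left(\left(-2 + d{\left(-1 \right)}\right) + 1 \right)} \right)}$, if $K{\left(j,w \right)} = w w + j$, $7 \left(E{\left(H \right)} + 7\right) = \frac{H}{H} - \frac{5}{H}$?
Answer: $\frac{4492125}{64} \approx 70190.0$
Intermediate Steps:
$E{\left(H \right)} = - \frac{48}{7} - \frac{5}{7 H}$ ($E{\left(H \right)} = -7 + \frac{\frac{H}{H} - \frac{5}{H}}{7} = -7 + \frac{1 - \frac{5}{H}}{7} = -7 + \left(\frac{1}{7} - \frac{5}{7 H}\right) = - \frac{48}{7} - \frac{5}{7 H}$)
$K{\left(j,w \right)} = j + w^{2}$ ($K{\left(j,w \right)} = w^{2} + j = j + w^{2}$)
$K^{3}{\left(-1,E{\left(\left(-2 + d{\left(-1 \right)}\right) + 1 \right)} \right)} = \left(-1 + \left(\frac{-5 - 48 \left(\left(-2 - 1\right) + 1\right)}{7 \left(\left(-2 - 1\right) + 1\right)}\right)^{2}\right)^{3} = \left(-1 + \left(\frac{-5 - 48 \left(-3 + 1\right)}{7 \left(-3 + 1\right)}\right)^{2}\right)^{3} = \left(-1 + \left(\frac{-5 - -96}{7 \left(-2\right)}\right)^{2}\right)^{3} = \left(-1 + \left(\frac{1}{7} \left(- \frac{1}{2}\right) \left(-5 + 96\right)\right)^{2}\right)^{3} = \left(-1 + \left(\frac{1}{7} \left(- \frac{1}{2}\right) 91\right)^{2}\right)^{3} = \left(-1 + \left(- \frac{13}{2}\right)^{2}\right)^{3} = \left(-1 + \frac{169}{4}\right)^{3} = \left(\frac{165}{4}\right)^{3} = \frac{4492125}{64}$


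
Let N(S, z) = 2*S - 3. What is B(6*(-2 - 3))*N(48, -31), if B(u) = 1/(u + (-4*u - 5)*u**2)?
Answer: 31/34490 ≈ 0.00089881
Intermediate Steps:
N(S, z) = -3 + 2*S
B(u) = 1/(u + u**2*(-5 - 4*u)) (B(u) = 1/(u + (-5 - 4*u)*u**2) = 1/(u + u**2*(-5 - 4*u)))
B(6*(-2 - 3))*N(48, -31) = (-1/((6*(-2 - 3))*(-1 + 4*(6*(-2 - 3))**2 + 5*(6*(-2 - 3)))))*(-3 + 2*48) = (-1/((6*(-5))*(-1 + 4*(6*(-5))**2 + 5*(6*(-5)))))*(-3 + 96) = -1/(-30*(-1 + 4*(-30)**2 + 5*(-30)))*93 = -1*(-1/30)/(-1 + 4*900 - 150)*93 = -1*(-1/30)/(-1 + 3600 - 150)*93 = -1*(-1/30)/3449*93 = -1*(-1/30)*1/3449*93 = (1/103470)*93 = 31/34490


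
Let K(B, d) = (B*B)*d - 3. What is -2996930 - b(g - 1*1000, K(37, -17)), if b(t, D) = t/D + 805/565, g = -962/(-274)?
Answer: -1079901566054459/360335756 ≈ -2.9969e+6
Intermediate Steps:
g = 481/137 (g = -962*(-1/274) = 481/137 ≈ 3.5109)
K(B, d) = -3 + d*B² (K(B, d) = B²*d - 3 = d*B² - 3 = -3 + d*B²)
b(t, D) = 161/113 + t/D (b(t, D) = t/D + 805*(1/565) = t/D + 161/113 = 161/113 + t/D)
-2996930 - b(g - 1*1000, K(37, -17)) = -2996930 - (161/113 + (481/137 - 1*1000)/(-3 - 17*37²)) = -2996930 - (161/113 + (481/137 - 1000)/(-3 - 17*1369)) = -2996930 - (161/113 - 136519/(137*(-3 - 23273))) = -2996930 - (161/113 - 136519/137/(-23276)) = -2996930 - (161/113 - 136519/137*(-1/23276)) = -2996930 - (161/113 + 136519/3188812) = -2996930 - 1*528825379/360335756 = -2996930 - 528825379/360335756 = -1079901566054459/360335756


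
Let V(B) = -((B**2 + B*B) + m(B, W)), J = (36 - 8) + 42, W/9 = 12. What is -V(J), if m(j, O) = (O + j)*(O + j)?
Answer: 41484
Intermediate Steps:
W = 108 (W = 9*12 = 108)
m(j, O) = (O + j)**2
J = 70 (J = 28 + 42 = 70)
V(B) = -(108 + B)**2 - 2*B**2 (V(B) = -((B**2 + B*B) + (108 + B)**2) = -((B**2 + B**2) + (108 + B)**2) = -(2*B**2 + (108 + B)**2) = -((108 + B)**2 + 2*B**2) = -(108 + B)**2 - 2*B**2)
-V(J) = -(-(108 + 70)**2 - 2*70**2) = -(-1*178**2 - 2*4900) = -(-1*31684 - 9800) = -(-31684 - 9800) = -1*(-41484) = 41484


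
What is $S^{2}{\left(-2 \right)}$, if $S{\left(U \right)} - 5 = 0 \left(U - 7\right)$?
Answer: $25$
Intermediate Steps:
$S{\left(U \right)} = 5$ ($S{\left(U \right)} = 5 + 0 \left(U - 7\right) = 5 + 0 \left(-7 + U\right) = 5 + 0 = 5$)
$S^{2}{\left(-2 \right)} = 5^{2} = 25$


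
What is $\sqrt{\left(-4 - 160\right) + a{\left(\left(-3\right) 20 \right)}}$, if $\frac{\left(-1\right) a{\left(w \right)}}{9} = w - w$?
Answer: $2 i \sqrt{41} \approx 12.806 i$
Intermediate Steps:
$a{\left(w \right)} = 0$ ($a{\left(w \right)} = - 9 \left(w - w\right) = \left(-9\right) 0 = 0$)
$\sqrt{\left(-4 - 160\right) + a{\left(\left(-3\right) 20 \right)}} = \sqrt{\left(-4 - 160\right) + 0} = \sqrt{-164 + 0} = \sqrt{-164} = 2 i \sqrt{41}$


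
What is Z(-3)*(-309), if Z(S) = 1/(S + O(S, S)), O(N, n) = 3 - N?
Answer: -103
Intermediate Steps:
Z(S) = ⅓ (Z(S) = 1/(S + (3 - S)) = 1/3 = ⅓)
Z(-3)*(-309) = (⅓)*(-309) = -103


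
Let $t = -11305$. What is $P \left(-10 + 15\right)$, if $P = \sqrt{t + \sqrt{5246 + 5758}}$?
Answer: $5 \sqrt{-11305 + 2 \sqrt{2751}} \approx 529.15 i$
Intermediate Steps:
$P = \sqrt{-11305 + 2 \sqrt{2751}}$ ($P = \sqrt{-11305 + \sqrt{5246 + 5758}} = \sqrt{-11305 + \sqrt{11004}} = \sqrt{-11305 + 2 \sqrt{2751}} \approx 105.83 i$)
$P \left(-10 + 15\right) = \sqrt{-11305 + 2 \sqrt{2751}} \left(-10 + 15\right) = \sqrt{-11305 + 2 \sqrt{2751}} \cdot 5 = 5 \sqrt{-11305 + 2 \sqrt{2751}}$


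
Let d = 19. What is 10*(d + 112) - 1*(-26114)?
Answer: 27424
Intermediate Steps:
10*(d + 112) - 1*(-26114) = 10*(19 + 112) - 1*(-26114) = 10*131 + 26114 = 1310 + 26114 = 27424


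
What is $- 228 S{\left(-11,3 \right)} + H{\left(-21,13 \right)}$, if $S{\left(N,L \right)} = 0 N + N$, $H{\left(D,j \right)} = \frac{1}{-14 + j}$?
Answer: $2507$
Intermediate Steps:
$S{\left(N,L \right)} = N$ ($S{\left(N,L \right)} = 0 + N = N$)
$- 228 S{\left(-11,3 \right)} + H{\left(-21,13 \right)} = \left(-228\right) \left(-11\right) + \frac{1}{-14 + 13} = 2508 + \frac{1}{-1} = 2508 - 1 = 2507$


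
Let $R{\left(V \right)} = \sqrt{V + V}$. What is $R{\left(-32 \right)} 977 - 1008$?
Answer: $-1008 + 7816 i \approx -1008.0 + 7816.0 i$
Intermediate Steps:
$R{\left(V \right)} = \sqrt{2} \sqrt{V}$ ($R{\left(V \right)} = \sqrt{2 V} = \sqrt{2} \sqrt{V}$)
$R{\left(-32 \right)} 977 - 1008 = \sqrt{2} \sqrt{-32} \cdot 977 - 1008 = \sqrt{2} \cdot 4 i \sqrt{2} \cdot 977 - 1008 = 8 i 977 - 1008 = 7816 i - 1008 = -1008 + 7816 i$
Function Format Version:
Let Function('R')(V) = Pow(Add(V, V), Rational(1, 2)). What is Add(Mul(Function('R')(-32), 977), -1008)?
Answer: Add(-1008, Mul(7816, I)) ≈ Add(-1008.0, Mul(7816.0, I))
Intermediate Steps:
Function('R')(V) = Mul(Pow(2, Rational(1, 2)), Pow(V, Rational(1, 2))) (Function('R')(V) = Pow(Mul(2, V), Rational(1, 2)) = Mul(Pow(2, Rational(1, 2)), Pow(V, Rational(1, 2))))
Add(Mul(Function('R')(-32), 977), -1008) = Add(Mul(Mul(Pow(2, Rational(1, 2)), Pow(-32, Rational(1, 2))), 977), -1008) = Add(Mul(Mul(Pow(2, Rational(1, 2)), Mul(4, I, Pow(2, Rational(1, 2)))), 977), -1008) = Add(Mul(Mul(8, I), 977), -1008) = Add(Mul(7816, I), -1008) = Add(-1008, Mul(7816, I))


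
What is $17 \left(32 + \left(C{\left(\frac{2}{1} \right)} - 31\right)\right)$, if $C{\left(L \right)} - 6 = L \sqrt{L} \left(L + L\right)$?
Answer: $119 + 136 \sqrt{2} \approx 311.33$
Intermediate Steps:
$C{\left(L \right)} = 6 + 2 L^{\frac{5}{2}}$ ($C{\left(L \right)} = 6 + L \sqrt{L} \left(L + L\right) = 6 + L^{\frac{3}{2}} \cdot 2 L = 6 + 2 L^{\frac{5}{2}}$)
$17 \left(32 + \left(C{\left(\frac{2}{1} \right)} - 31\right)\right) = 17 \left(32 + \left(\left(6 + 2 \left(\frac{2}{1}\right)^{\frac{5}{2}}\right) - 31\right)\right) = 17 \left(32 - \left(25 - 2 \cdot 4 \sqrt{2}\right)\right) = 17 \left(32 - \left(25 - 8 \sqrt{2}\right)\right) = 17 \left(7 + 8 \sqrt{2}\right) = 119 + 136 \sqrt{2}$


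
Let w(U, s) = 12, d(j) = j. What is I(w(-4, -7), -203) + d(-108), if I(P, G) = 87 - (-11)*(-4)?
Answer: -65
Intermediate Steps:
I(P, G) = 43 (I(P, G) = 87 - 1*44 = 87 - 44 = 43)
I(w(-4, -7), -203) + d(-108) = 43 - 108 = -65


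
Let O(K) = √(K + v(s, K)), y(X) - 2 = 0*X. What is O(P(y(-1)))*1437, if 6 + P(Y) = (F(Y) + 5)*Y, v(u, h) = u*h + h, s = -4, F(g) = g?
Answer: 5748*I ≈ 5748.0*I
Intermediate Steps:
v(u, h) = h + h*u (v(u, h) = h*u + h = h + h*u)
y(X) = 2 (y(X) = 2 + 0*X = 2 + 0 = 2)
P(Y) = -6 + Y*(5 + Y) (P(Y) = -6 + (Y + 5)*Y = -6 + (5 + Y)*Y = -6 + Y*(5 + Y))
O(K) = √2*√(-K) (O(K) = √(K + K*(1 - 4)) = √(K + K*(-3)) = √(K - 3*K) = √(-2*K) = √2*√(-K))
O(P(y(-1)))*1437 = (√2*√(-(-6 + 2² + 5*2)))*1437 = (√2*√(-(-6 + 4 + 10)))*1437 = (√2*√(-1*8))*1437 = (√2*√(-8))*1437 = (√2*(2*I*√2))*1437 = (4*I)*1437 = 5748*I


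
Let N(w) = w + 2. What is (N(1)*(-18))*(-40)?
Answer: 2160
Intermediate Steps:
N(w) = 2 + w
(N(1)*(-18))*(-40) = ((2 + 1)*(-18))*(-40) = (3*(-18))*(-40) = -54*(-40) = 2160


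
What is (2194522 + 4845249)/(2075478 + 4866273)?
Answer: 7039771/6941751 ≈ 1.0141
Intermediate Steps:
(2194522 + 4845249)/(2075478 + 4866273) = 7039771/6941751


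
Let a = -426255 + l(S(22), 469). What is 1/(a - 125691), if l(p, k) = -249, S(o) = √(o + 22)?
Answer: -1/552195 ≈ -1.8110e-6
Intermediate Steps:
S(o) = √(22 + o)
a = -426504 (a = -426255 - 249 = -426504)
1/(a - 125691) = 1/(-426504 - 125691) = 1/(-552195) = -1/552195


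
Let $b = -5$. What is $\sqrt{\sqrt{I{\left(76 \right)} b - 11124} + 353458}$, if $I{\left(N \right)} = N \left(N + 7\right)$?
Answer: $\sqrt{353458 + 2 i \sqrt{10666}} \approx 594.52 + 0.174 i$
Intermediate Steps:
$I{\left(N \right)} = N \left(7 + N\right)$
$\sqrt{\sqrt{I{\left(76 \right)} b - 11124} + 353458} = \sqrt{\sqrt{76 \left(7 + 76\right) \left(-5\right) - 11124} + 353458} = \sqrt{\sqrt{76 \cdot 83 \left(-5\right) - 11124} + 353458} = \sqrt{\sqrt{6308 \left(-5\right) - 11124} + 353458} = \sqrt{\sqrt{-31540 - 11124} + 353458} = \sqrt{\sqrt{-42664} + 353458} = \sqrt{2 i \sqrt{10666} + 353458} = \sqrt{353458 + 2 i \sqrt{10666}}$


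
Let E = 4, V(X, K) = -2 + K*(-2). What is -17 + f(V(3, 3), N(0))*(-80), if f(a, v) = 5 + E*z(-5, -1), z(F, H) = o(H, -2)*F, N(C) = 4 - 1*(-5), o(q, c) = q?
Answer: -2017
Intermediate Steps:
N(C) = 9 (N(C) = 4 + 5 = 9)
V(X, K) = -2 - 2*K
z(F, H) = F*H (z(F, H) = H*F = F*H)
f(a, v) = 25 (f(a, v) = 5 + 4*(-5*(-1)) = 5 + 4*5 = 5 + 20 = 25)
-17 + f(V(3, 3), N(0))*(-80) = -17 + 25*(-80) = -17 - 2000 = -2017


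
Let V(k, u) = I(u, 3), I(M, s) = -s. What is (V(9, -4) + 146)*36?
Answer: 5148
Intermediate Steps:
V(k, u) = -3 (V(k, u) = -1*3 = -3)
(V(9, -4) + 146)*36 = (-3 + 146)*36 = 143*36 = 5148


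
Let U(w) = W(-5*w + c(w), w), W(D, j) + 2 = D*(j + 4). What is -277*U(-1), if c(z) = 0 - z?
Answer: -4432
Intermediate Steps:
c(z) = -z
W(D, j) = -2 + D*(4 + j) (W(D, j) = -2 + D*(j + 4) = -2 + D*(4 + j))
U(w) = -2 - 24*w - 6*w**2 (U(w) = -2 + 4*(-5*w - w) + (-5*w - w)*w = -2 + 4*(-6*w) + (-6*w)*w = -2 - 24*w - 6*w**2)
-277*U(-1) = -277*(-2 - 24*(-1) - 6*(-1)**2) = -277*(-2 + 24 - 6*1) = -277*(-2 + 24 - 6) = -277*16 = -4432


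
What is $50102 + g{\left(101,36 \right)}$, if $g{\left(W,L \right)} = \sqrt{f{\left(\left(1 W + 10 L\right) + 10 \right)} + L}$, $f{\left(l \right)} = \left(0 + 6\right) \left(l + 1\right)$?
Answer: $50102 + 2 \sqrt{717} \approx 50156.0$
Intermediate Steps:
$f{\left(l \right)} = 6 + 6 l$ ($f{\left(l \right)} = 6 \left(1 + l\right) = 6 + 6 l$)
$g{\left(W,L \right)} = \sqrt{66 + 6 W + 61 L}$ ($g{\left(W,L \right)} = \sqrt{\left(6 + 6 \left(\left(1 W + 10 L\right) + 10\right)\right) + L} = \sqrt{\left(6 + 6 \left(\left(W + 10 L\right) + 10\right)\right) + L} = \sqrt{\left(6 + 6 \left(10 + W + 10 L\right)\right) + L} = \sqrt{\left(6 + \left(60 + 6 W + 60 L\right)\right) + L} = \sqrt{\left(66 + 6 W + 60 L\right) + L} = \sqrt{66 + 6 W + 61 L}$)
$50102 + g{\left(101,36 \right)} = 50102 + \sqrt{66 + 6 \cdot 101 + 61 \cdot 36} = 50102 + \sqrt{66 + 606 + 2196} = 50102 + \sqrt{2868} = 50102 + 2 \sqrt{717}$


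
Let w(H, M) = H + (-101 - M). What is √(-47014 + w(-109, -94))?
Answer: I*√47130 ≈ 217.09*I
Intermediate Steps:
w(H, M) = -101 + H - M
√(-47014 + w(-109, -94)) = √(-47014 + (-101 - 109 - 1*(-94))) = √(-47014 + (-101 - 109 + 94)) = √(-47014 - 116) = √(-47130) = I*√47130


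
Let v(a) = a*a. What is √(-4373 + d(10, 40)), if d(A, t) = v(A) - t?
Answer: I*√4313 ≈ 65.673*I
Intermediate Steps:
v(a) = a²
d(A, t) = A² - t
√(-4373 + d(10, 40)) = √(-4373 + (10² - 1*40)) = √(-4373 + (100 - 40)) = √(-4373 + 60) = √(-4313) = I*√4313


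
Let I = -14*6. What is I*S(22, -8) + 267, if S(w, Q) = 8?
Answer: -405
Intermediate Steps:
I = -84
I*S(22, -8) + 267 = -84*8 + 267 = -672 + 267 = -405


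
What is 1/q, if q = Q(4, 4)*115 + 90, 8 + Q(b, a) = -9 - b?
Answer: -1/2325 ≈ -0.00043011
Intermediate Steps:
Q(b, a) = -17 - b (Q(b, a) = -8 + (-9 - b) = -17 - b)
q = -2325 (q = (-17 - 1*4)*115 + 90 = (-17 - 4)*115 + 90 = -21*115 + 90 = -2415 + 90 = -2325)
1/q = 1/(-2325) = -1/2325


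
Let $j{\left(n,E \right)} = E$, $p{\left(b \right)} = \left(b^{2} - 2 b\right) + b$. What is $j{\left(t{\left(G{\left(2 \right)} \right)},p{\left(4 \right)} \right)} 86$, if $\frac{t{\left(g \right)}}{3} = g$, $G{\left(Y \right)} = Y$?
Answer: $1032$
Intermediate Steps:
$t{\left(g \right)} = 3 g$
$p{\left(b \right)} = b^{2} - b$
$j{\left(t{\left(G{\left(2 \right)} \right)},p{\left(4 \right)} \right)} 86 = 4 \left(-1 + 4\right) 86 = 4 \cdot 3 \cdot 86 = 12 \cdot 86 = 1032$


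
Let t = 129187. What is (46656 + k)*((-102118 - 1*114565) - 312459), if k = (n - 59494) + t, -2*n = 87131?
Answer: -38512806757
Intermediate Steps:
n = -87131/2 (n = -1/2*87131 = -87131/2 ≈ -43566.)
k = 52255/2 (k = (-87131/2 - 59494) + 129187 = -206119/2 + 129187 = 52255/2 ≈ 26128.)
(46656 + k)*((-102118 - 1*114565) - 312459) = (46656 + 52255/2)*((-102118 - 1*114565) - 312459) = 145567*((-102118 - 114565) - 312459)/2 = 145567*(-216683 - 312459)/2 = (145567/2)*(-529142) = -38512806757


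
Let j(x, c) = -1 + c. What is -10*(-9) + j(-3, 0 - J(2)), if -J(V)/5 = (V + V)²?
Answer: 169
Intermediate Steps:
J(V) = -20*V² (J(V) = -5*(V + V)² = -5*4*V² = -20*V²)
-10*(-9) + j(-3, 0 - J(2)) = -10*(-9) + (-1 + (0 - (-20)*2²)) = 90 + (-1 + (0 - (-20)*4)) = 90 + (-1 + (0 - 1*(-80))) = 90 + (-1 + (0 + 80)) = 90 + (-1 + 80) = 90 + 79 = 169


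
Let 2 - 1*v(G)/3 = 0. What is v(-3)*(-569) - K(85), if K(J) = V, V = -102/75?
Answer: -85316/25 ≈ -3412.6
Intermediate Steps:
v(G) = 6 (v(G) = 6 - 3*0 = 6 + 0 = 6)
V = -34/25 (V = -102*1/75 = -34/25 ≈ -1.3600)
K(J) = -34/25
v(-3)*(-569) - K(85) = 6*(-569) - 1*(-34/25) = -3414 + 34/25 = -85316/25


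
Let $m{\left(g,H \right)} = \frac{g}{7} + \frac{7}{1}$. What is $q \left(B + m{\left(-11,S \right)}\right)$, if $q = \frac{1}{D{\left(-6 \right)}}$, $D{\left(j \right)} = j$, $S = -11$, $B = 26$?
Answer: $- \frac{110}{21} \approx -5.2381$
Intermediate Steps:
$q = - \frac{1}{6}$ ($q = \frac{1}{-6} = - \frac{1}{6} \approx -0.16667$)
$m{\left(g,H \right)} = 7 + \frac{g}{7}$ ($m{\left(g,H \right)} = g \frac{1}{7} + 7 \cdot 1 = \frac{g}{7} + 7 = 7 + \frac{g}{7}$)
$q \left(B + m{\left(-11,S \right)}\right) = - \frac{26 + \left(7 + \frac{1}{7} \left(-11\right)\right)}{6} = - \frac{26 + \left(7 - \frac{11}{7}\right)}{6} = - \frac{26 + \frac{38}{7}}{6} = \left(- \frac{1}{6}\right) \frac{220}{7} = - \frac{110}{21}$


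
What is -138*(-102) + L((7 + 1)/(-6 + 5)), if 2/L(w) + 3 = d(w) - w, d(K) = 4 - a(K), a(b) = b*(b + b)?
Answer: 1675042/119 ≈ 14076.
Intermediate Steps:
a(b) = 2*b**2 (a(b) = b*(2*b) = 2*b**2)
d(K) = 4 - 2*K**2
L(w) = 2/(1 - w - 2*w**2) (L(w) = 2/(-3 + ((4 - 2*w**2) - w)) = 2/(-3 + (4 - w - 2*w**2)) = 2/(1 - w - 2*w**2))
-138*(-102) + L((7 + 1)/(-6 + 5)) = -138*(-102) - 2/(-1 + (7 + 1)/(-6 + 5) + 2*((7 + 1)/(-6 + 5))**2) = 14076 - 2/(-1 + 8/(-1) + 2*(8/(-1))**2) = 14076 - 2/(-1 + 8*(-1) + 2*(8*(-1))**2) = 14076 - 2/(-1 - 8 + 2*(-8)**2) = 14076 - 2/(-1 - 8 + 2*64) = 14076 - 2/(-1 - 8 + 128) = 14076 - 2/119 = 1675042/119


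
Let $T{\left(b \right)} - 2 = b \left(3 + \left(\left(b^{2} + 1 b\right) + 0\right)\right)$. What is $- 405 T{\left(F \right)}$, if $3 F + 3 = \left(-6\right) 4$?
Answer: $272565$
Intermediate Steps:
$F = -9$ ($F = -1 + \frac{\left(-6\right) 4}{3} = -1 + \frac{1}{3} \left(-24\right) = -1 - 8 = -9$)
$T{\left(b \right)} = 2 + b \left(3 + b + b^{2}\right)$ ($T{\left(b \right)} = 2 + b \left(3 + \left(\left(b^{2} + 1 b\right) + 0\right)\right) = 2 + b \left(3 + \left(\left(b^{2} + b\right) + 0\right)\right) = 2 + b \left(3 + \left(\left(b + b^{2}\right) + 0\right)\right) = 2 + b \left(3 + \left(b + b^{2}\right)\right) = 2 + b \left(3 + b + b^{2}\right)$)
$- 405 T{\left(F \right)} = - 405 \left(2 + \left(-9\right)^{2} + \left(-9\right)^{3} + 3 \left(-9\right)\right) = - 405 \left(2 + 81 - 729 - 27\right) = \left(-405\right) \left(-673\right) = 272565$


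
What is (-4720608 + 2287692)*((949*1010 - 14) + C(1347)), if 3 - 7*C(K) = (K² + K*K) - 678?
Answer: -7496288614620/7 ≈ -1.0709e+12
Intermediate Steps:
C(K) = 681/7 - 2*K²/7 (C(K) = 3/7 - ((K² + K*K) - 678)/7 = 3/7 - ((K² + K²) - 678)/7 = 3/7 - (2*K² - 678)/7 = 3/7 - (-678 + 2*K²)/7 = 3/7 + (678/7 - 2*K²/7) = 681/7 - 2*K²/7)
(-4720608 + 2287692)*((949*1010 - 14) + C(1347)) = (-4720608 + 2287692)*((949*1010 - 14) + (681/7 - 2/7*1347²)) = -2432916*((958490 - 14) + (681/7 - 2/7*1814409)) = -2432916*(958476 + (681/7 - 3628818/7)) = -2432916*(958476 - 3628137/7) = -2432916*3081195/7 = -7496288614620/7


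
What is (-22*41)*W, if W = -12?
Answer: 10824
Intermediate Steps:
(-22*41)*W = -22*41*(-12) = -902*(-12) = 10824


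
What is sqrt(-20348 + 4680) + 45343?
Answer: 45343 + 2*I*sqrt(3917) ≈ 45343.0 + 125.17*I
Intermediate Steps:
sqrt(-20348 + 4680) + 45343 = sqrt(-15668) + 45343 = 2*I*sqrt(3917) + 45343 = 45343 + 2*I*sqrt(3917)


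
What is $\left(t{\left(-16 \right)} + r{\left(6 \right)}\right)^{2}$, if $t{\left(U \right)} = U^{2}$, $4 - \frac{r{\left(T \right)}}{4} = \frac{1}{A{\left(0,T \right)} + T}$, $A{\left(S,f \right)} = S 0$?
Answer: $\frac{662596}{9} \approx 73622.0$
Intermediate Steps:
$A{\left(S,f \right)} = 0$
$r{\left(T \right)} = 16 - \frac{4}{T}$ ($r{\left(T \right)} = 16 - \frac{4}{0 + T} = 16 - \frac{4}{T}$)
$\left(t{\left(-16 \right)} + r{\left(6 \right)}\right)^{2} = \left(\left(-16\right)^{2} + \left(16 - \frac{4}{6}\right)\right)^{2} = \left(256 + \left(16 - \frac{2}{3}\right)\right)^{2} = \left(256 + \frac{46}{3}\right)^{2} = \left(\frac{814}{3}\right)^{2} = \frac{662596}{9}$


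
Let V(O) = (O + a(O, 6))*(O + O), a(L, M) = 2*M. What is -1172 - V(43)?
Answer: -5902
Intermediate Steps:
V(O) = 2*O*(12 + O) (V(O) = (O + 2*6)*(O + O) = (O + 12)*(2*O) = (12 + O)*(2*O) = 2*O*(12 + O))
-1172 - V(43) = -1172 - 2*43*(12 + 43) = -1172 - 2*43*55 = -1172 - 1*4730 = -1172 - 4730 = -5902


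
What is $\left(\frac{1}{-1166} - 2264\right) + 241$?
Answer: $- \frac{2358819}{1166} \approx -2023.0$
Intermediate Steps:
$\left(\frac{1}{-1166} - 2264\right) + 241 = \left(- \frac{1}{1166} - 2264\right) + 241 = - \frac{2639825}{1166} + 241 = - \frac{2358819}{1166}$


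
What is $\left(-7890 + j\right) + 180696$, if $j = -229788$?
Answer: $-56982$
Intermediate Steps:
$\left(-7890 + j\right) + 180696 = \left(-7890 - 229788\right) + 180696 = -237678 + 180696 = -56982$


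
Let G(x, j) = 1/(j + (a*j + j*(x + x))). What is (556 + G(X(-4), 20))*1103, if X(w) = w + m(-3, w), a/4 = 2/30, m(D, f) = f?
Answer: 542125603/884 ≈ 6.1326e+5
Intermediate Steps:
a = 4/15 (a = 4*(2/30) = 4*(2*(1/30)) = 4*(1/15) = 4/15 ≈ 0.26667)
X(w) = 2*w (X(w) = w + w = 2*w)
G(x, j) = 1/(19*j/15 + 2*j*x) (G(x, j) = 1/(j + (4*j/15 + j*(x + x))) = 1/(j + (4*j/15 + j*(2*x))) = 1/(j + (4*j/15 + 2*j*x)) = 1/(19*j/15 + 2*j*x))
(556 + G(X(-4), 20))*1103 = (556 + 15/(20*(19 + 30*(2*(-4)))))*1103 = (556 + 15*(1/20)/(19 + 30*(-8)))*1103 = (556 + 15*(1/20)/(19 - 240))*1103 = (556 + 15*(1/20)/(-221))*1103 = (556 + 15*(1/20)*(-1/221))*1103 = (556 - 3/884)*1103 = (491501/884)*1103 = 542125603/884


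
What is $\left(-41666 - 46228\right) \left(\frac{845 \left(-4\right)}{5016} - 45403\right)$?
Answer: $\frac{43897815597}{11} \approx 3.9907 \cdot 10^{9}$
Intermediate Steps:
$\left(-41666 - 46228\right) \left(\frac{845 \left(-4\right)}{5016} - 45403\right) = - 87894 \left(\left(-3380\right) \frac{1}{5016} - 45403\right) = - 87894 \left(- \frac{845}{1254} - 45403\right) = \left(-87894\right) \left(- \frac{56936207}{1254}\right) = \frac{43897815597}{11}$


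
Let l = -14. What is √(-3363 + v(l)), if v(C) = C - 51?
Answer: 2*I*√857 ≈ 58.549*I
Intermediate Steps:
v(C) = -51 + C
√(-3363 + v(l)) = √(-3363 + (-51 - 14)) = √(-3363 - 65) = √(-3428) = 2*I*√857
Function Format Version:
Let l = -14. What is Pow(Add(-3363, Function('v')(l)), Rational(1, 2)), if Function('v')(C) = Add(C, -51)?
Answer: Mul(2, I, Pow(857, Rational(1, 2))) ≈ Mul(58.549, I)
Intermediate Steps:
Function('v')(C) = Add(-51, C)
Pow(Add(-3363, Function('v')(l)), Rational(1, 2)) = Pow(Add(-3363, Add(-51, -14)), Rational(1, 2)) = Pow(Add(-3363, -65), Rational(1, 2)) = Pow(-3428, Rational(1, 2)) = Mul(2, I, Pow(857, Rational(1, 2)))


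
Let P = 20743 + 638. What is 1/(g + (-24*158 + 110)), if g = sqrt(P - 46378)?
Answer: -526/1940303 - I*sqrt(24997)/13582121 ≈ -0.00027109 - 1.1641e-5*I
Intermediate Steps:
P = 21381
g = I*sqrt(24997) (g = sqrt(21381 - 46378) = sqrt(-24997) = I*sqrt(24997) ≈ 158.1*I)
1/(g + (-24*158 + 110)) = 1/(I*sqrt(24997) + (-24*158 + 110)) = 1/(I*sqrt(24997) + (-3792 + 110)) = 1/(I*sqrt(24997) - 3682) = 1/(-3682 + I*sqrt(24997))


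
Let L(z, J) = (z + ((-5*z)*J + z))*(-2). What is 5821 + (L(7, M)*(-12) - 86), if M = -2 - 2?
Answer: 9431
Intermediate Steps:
M = -4
L(z, J) = -4*z + 10*J*z (L(z, J) = (z + (-5*J*z + z))*(-2) = (z + (z - 5*J*z))*(-2) = (2*z - 5*J*z)*(-2) = -4*z + 10*J*z)
5821 + (L(7, M)*(-12) - 86) = 5821 + ((2*7*(-2 + 5*(-4)))*(-12) - 86) = 5821 + ((2*7*(-2 - 20))*(-12) - 86) = 5821 + ((2*7*(-22))*(-12) - 86) = 5821 + (-308*(-12) - 86) = 5821 + (3696 - 86) = 5821 + 3610 = 9431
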